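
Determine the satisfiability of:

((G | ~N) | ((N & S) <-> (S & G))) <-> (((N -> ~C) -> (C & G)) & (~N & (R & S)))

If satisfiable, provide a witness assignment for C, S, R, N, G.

C = False; S = True; R = True; N = True; G = False

  ((G | ~N) | ((N & S) <-> (S & G))) <-> (((N -> ~C) -> (C & G)) & (~N & (R & S))) = True
    (G | ~N) | ((N & S) <-> (S & G)) = False
      G | ~N = False
        ~N = False
      (N & S) <-> (S & G) = False
        N & S = True
        S & G = False
    ((N -> ~C) -> (C & G)) & (~N & (R & S)) = False
      (N -> ~C) -> (C & G) = False
        N -> ~C = True
          ~C = True
        C & G = False
      ~N & (R & S) = False
        ~N = False
        R & S = True
The formula evaluates to True.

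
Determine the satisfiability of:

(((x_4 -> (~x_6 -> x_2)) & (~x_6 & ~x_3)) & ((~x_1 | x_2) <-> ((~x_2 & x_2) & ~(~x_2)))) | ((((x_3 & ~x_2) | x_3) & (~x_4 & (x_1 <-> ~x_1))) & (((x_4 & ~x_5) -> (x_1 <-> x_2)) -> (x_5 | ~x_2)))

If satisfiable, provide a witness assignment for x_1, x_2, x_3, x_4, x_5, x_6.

x_1 = True, x_2 = False, x_3 = False, x_4 = False, x_5 = False, x_6 = False

  (((x_4 -> (~x_6 -> x_2)) & (~x_6 & ~x_3)) & ((~x_1 | x_2) <-> ((~x_2 & x_2) & ~(~x_2)))) | ((((x_3 & ~x_2) | x_3) & (~x_4 & (x_1 <-> ~x_1))) & (((x_4 & ~x_5) -> (x_1 <-> x_2)) -> (x_5 | ~x_2))) = True
    ((x_4 -> (~x_6 -> x_2)) & (~x_6 & ~x_3)) & ((~x_1 | x_2) <-> ((~x_2 & x_2) & ~(~x_2))) = True
      (x_4 -> (~x_6 -> x_2)) & (~x_6 & ~x_3) = True
        x_4 -> (~x_6 -> x_2) = True
          ~x_6 -> x_2 = False
            ~x_6 = True
        ~x_6 & ~x_3 = True
          ~x_6 = True
          ~x_3 = True
      (~x_1 | x_2) <-> ((~x_2 & x_2) & ~(~x_2)) = True
        ~x_1 | x_2 = False
          ~x_1 = False
        (~x_2 & x_2) & ~(~x_2) = False
          ~x_2 & x_2 = False
            ~x_2 = True
          ~(~x_2) = False
            ~x_2 = True
    (((x_3 & ~x_2) | x_3) & (~x_4 & (x_1 <-> ~x_1))) & (((x_4 & ~x_5) -> (x_1 <-> x_2)) -> (x_5 | ~x_2)) = False
      ((x_3 & ~x_2) | x_3) & (~x_4 & (x_1 <-> ~x_1)) = False
        (x_3 & ~x_2) | x_3 = False
          x_3 & ~x_2 = False
            ~x_2 = True
        ~x_4 & (x_1 <-> ~x_1) = False
          ~x_4 = True
          x_1 <-> ~x_1 = False
            ~x_1 = False
      ((x_4 & ~x_5) -> (x_1 <-> x_2)) -> (x_5 | ~x_2) = True
        (x_4 & ~x_5) -> (x_1 <-> x_2) = True
          x_4 & ~x_5 = False
            ~x_5 = True
          x_1 <-> x_2 = False
        x_5 | ~x_2 = True
          ~x_2 = True
The formula evaluates to True.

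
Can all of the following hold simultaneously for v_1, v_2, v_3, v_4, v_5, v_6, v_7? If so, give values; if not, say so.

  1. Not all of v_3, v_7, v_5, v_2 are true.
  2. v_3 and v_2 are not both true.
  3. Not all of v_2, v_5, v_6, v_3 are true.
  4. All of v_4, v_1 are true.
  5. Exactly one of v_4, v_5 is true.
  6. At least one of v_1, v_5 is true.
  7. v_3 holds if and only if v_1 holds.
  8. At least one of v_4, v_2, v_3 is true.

v_1 = True, v_2 = False, v_3 = True, v_4 = True, v_5 = False, v_6 = False, v_7 = False

  (1) {v_3, v_7, v_5, v_2}: 1/4 true — not all ✓
  (2) v_3=T, v_2=F — not both ✓
  (3) {v_2, v_5, v_6, v_3}: 1/4 true — not all ✓
  (4) {v_4, v_1}: all 2 true ✓
  (5) {v_4, v_5}: 1 true — exactly one ✓
  (6) {v_1, v_5}: 1 true — at least one ✓
  (7) v_3=T, v_1=T — same ✓
  (8) {v_4, v_2, v_3}: 2 true — at least one ✓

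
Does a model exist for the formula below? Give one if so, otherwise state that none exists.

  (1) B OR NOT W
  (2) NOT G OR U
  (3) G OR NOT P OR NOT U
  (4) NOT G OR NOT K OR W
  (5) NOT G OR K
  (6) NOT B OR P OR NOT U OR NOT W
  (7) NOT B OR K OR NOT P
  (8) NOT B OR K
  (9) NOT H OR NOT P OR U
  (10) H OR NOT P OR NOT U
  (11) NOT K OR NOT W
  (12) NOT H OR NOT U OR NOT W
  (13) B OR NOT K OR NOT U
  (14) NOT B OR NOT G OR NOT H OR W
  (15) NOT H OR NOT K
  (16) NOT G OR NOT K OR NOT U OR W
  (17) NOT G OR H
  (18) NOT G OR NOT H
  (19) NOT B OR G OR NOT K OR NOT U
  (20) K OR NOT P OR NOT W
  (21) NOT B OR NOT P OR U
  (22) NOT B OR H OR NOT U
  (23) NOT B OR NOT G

Set U = False.
  then (NOT G OR U) forces G = False.
Set P = True.
  then (NOT H OR NOT P OR U) forces H = False.
  then (NOT B OR NOT P OR U) forces B = False.
  then (B OR NOT W) forces W = False.
Set K = True.
All clauses satisfied.

U=F, P=T, B=F, G=F, H=F, K=T, W=F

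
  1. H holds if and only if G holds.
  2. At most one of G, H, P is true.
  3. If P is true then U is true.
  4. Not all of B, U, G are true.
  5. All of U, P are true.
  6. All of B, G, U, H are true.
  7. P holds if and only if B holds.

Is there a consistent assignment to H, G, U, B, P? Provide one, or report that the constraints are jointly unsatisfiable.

The formula is unsatisfiable.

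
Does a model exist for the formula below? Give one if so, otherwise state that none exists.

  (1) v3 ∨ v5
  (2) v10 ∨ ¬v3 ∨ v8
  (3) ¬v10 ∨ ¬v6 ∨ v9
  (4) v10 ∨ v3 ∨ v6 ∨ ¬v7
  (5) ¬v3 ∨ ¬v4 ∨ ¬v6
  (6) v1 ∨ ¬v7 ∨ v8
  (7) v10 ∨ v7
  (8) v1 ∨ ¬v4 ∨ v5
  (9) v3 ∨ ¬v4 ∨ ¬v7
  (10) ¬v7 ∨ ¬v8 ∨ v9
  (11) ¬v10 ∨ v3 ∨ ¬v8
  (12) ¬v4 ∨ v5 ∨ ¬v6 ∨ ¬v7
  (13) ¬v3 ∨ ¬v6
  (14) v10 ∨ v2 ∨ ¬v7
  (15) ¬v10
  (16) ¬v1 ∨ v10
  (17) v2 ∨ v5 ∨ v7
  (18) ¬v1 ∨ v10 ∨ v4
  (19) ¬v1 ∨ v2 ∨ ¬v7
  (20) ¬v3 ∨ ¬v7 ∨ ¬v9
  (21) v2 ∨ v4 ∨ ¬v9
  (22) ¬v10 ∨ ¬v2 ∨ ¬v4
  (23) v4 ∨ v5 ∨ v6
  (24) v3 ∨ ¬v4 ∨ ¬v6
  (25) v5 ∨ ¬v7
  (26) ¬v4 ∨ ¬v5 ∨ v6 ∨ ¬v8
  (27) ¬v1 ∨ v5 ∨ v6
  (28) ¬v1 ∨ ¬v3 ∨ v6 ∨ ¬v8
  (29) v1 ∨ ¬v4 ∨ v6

Unit clause (¬v10) forces v10 = False.
In (¬v1 ∨ v10) only ¬v1 is left, so v1 = False.
In (v10 ∨ v7) only v7 is left, so v7 = True.
In (v10 ∨ v2 ∨ ¬v7) only v2 is left, so v2 = True.
In (v5 ∨ ¬v7) only v5 is left, so v5 = True.
In (v1 ∨ ¬v7 ∨ v8) only v8 is left, so v8 = True.
In (¬v7 ∨ ¬v8 ∨ v9) only v9 is left, so v9 = True.
In (¬v3 ∨ ¬v7 ∨ ¬v9) only ¬v3 is left, so v3 = False.
In (v10 ∨ v3 ∨ v6 ∨ ¬v7) only v6 is left, so v6 = True.
In (v3 ∨ ¬v4 ∨ ¬v7) only ¬v4 is left, so v4 = False.
All clauses satisfied.

v1=F, v2=T, v3=F, v4=F, v5=T, v6=T, v7=T, v8=T, v9=T, v10=F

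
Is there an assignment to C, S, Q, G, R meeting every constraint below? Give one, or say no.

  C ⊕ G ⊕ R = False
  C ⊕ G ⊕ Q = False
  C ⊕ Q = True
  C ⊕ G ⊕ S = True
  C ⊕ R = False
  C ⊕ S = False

UNSATISFIABLE

Adding constraints 1, 2, 3, 5 mod 2: every variable appears an even number of times on the left, so the left side is 0.
But the right sides sum to 1 (mod 2). 0 ≠ 1 — the system is inconsistent.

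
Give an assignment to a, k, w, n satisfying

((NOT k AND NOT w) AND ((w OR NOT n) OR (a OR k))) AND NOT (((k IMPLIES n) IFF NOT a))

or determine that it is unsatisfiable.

a = True, k = False, w = False, n = True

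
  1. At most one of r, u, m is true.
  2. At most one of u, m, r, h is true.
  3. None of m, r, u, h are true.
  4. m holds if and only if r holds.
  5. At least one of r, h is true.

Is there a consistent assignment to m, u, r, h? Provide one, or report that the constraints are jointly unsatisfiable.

No satisfying assignment exists.

Case h = True:
  Constraint (3) is violated (h=T) — contradiction.
Case h = False:
  (3) forces m = False.
  (3) forces r = False.
  Constraint (5) is violated (r=F, h=F) — contradiction.
Both cases fail — unsatisfiable.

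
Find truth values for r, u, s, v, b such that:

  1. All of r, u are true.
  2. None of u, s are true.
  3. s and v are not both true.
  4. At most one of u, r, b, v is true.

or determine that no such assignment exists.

Case u = True:
  Constraint (2) is violated (u=T) — contradiction.
Case u = False:
  Constraint (1) is violated (u=F) — contradiction.
Both cases fail — unsatisfiable.

UNSATISFIABLE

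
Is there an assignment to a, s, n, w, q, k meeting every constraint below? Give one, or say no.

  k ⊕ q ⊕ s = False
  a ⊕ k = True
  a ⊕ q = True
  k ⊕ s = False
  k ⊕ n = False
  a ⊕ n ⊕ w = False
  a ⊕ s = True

a: True, s: False, n: False, w: True, q: False, k: False

k ⊕ q ⊕ s = F ⊕ F ⊕ F = False ✓
a ⊕ k = T ⊕ F = True ✓
a ⊕ q = T ⊕ F = True ✓
k ⊕ s = F ⊕ F = False ✓
k ⊕ n = F ⊕ F = False ✓
a ⊕ n ⊕ w = T ⊕ F ⊕ T = False ✓
a ⊕ s = T ⊕ F = True ✓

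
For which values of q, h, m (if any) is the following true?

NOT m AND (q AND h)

q: True, h: True, m: False

  NOT m = True
  q AND h = True
Both conjuncts True, so the formula holds.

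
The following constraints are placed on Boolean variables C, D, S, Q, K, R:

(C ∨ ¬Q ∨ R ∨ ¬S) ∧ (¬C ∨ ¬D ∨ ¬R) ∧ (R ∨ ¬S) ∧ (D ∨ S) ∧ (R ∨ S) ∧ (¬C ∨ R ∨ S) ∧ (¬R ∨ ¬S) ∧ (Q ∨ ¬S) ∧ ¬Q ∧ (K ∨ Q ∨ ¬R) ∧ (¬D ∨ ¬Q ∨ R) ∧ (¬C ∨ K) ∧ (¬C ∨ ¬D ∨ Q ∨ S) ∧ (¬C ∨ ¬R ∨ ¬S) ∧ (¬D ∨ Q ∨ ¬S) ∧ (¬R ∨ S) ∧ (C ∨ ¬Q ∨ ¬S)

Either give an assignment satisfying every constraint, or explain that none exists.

No satisfying assignment exists.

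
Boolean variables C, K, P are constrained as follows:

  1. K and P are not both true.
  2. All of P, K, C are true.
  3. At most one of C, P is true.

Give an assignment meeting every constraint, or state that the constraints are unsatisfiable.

Case C = True:
  (2) forces P = True.
  Constraint (3) is violated (C=T, P=T) — contradiction.
Case C = False:
  Constraint (2) is violated (C=F) — contradiction.
Both cases fail — unsatisfiable.

No satisfying assignment exists.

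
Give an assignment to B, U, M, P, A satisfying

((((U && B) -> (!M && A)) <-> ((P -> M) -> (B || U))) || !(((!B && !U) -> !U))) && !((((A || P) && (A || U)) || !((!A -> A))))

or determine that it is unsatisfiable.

The conjunct !((((A || P) && (A || U)) || !((!A -> A)))) is unsatisfiable on its own:
  U=F, P=F, A=F: evaluates to False.
  U=F, P=F, A=T: evaluates to False.
  U=F, P=T, A=F: evaluates to False.
  U=F, P=T, A=T: evaluates to False.
  U=T, P=F, A=F: evaluates to False.
  U=T, P=F, A=T: evaluates to False.
  U=T, P=T, A=F: evaluates to False.
  U=T, P=T, A=T: evaluates to False.
So the whole conjunction is unsatisfiable.

No satisfying assignment exists.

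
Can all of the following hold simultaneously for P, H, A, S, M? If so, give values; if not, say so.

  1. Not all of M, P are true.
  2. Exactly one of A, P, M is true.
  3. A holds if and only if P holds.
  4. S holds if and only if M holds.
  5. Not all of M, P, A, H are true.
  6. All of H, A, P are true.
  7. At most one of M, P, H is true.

Case A = True:
  (2) with A=T forces P = False.
  Constraint (3) is violated (A=T, P=F) — contradiction.
Case A = False:
  Constraint (6) is violated (A=F) — contradiction.
Both cases fail — unsatisfiable.

The formula is unsatisfiable.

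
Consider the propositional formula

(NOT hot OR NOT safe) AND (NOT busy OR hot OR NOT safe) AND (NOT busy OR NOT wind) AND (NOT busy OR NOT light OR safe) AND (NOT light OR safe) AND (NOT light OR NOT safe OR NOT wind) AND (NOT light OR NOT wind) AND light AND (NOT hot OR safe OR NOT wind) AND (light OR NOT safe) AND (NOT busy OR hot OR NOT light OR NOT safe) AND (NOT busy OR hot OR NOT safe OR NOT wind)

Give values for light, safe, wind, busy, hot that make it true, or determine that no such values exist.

Unit clause (light) forces light = True.
In (NOT light OR safe) only safe is left, so safe = True.
In (NOT light OR NOT safe OR NOT wind) only NOT wind is left, so wind = False.
In (NOT hot OR NOT safe) only NOT hot is left, so hot = False.
In (NOT busy OR hot OR NOT safe) only NOT busy is left, so busy = False.
All clauses satisfied.

light: True; safe: True; wind: False; busy: False; hot: False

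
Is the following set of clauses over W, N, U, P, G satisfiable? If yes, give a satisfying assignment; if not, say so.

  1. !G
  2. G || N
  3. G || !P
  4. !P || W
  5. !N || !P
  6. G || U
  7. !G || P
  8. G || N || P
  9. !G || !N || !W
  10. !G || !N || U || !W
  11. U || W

Unit clause (!G) forces G = False.
In (G || N) only N is left, so N = True.
In (G || !P) only !P is left, so P = False.
In (G || U) only U is left, so U = True.
Set W = False.
All clauses satisfied.

W=F; N=T; U=T; P=F; G=F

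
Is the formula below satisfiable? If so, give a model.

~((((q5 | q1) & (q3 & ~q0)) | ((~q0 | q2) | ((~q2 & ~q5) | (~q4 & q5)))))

q0 = True; q1 = False; q2 = False; q3 = False; q4 = True; q5 = True

  ~((((q5 | q1) & (q3 & ~q0)) | ((~q0 | q2) | ((~q2 & ~q5) | (~q4 & q5))))) = True
    ((q5 | q1) & (q3 & ~q0)) | ((~q0 | q2) | ((~q2 & ~q5) | (~q4 & q5))) = False
      (q5 | q1) & (q3 & ~q0) = False
        q5 | q1 = True
        q3 & ~q0 = False
          ~q0 = False
      (~q0 | q2) | ((~q2 & ~q5) | (~q4 & q5)) = False
        ~q0 | q2 = False
          ~q0 = False
        (~q2 & ~q5) | (~q4 & q5) = False
          ~q2 & ~q5 = False
            ~q2 = True
            ~q5 = False
          ~q4 & q5 = False
            ~q4 = False
The formula evaluates to True.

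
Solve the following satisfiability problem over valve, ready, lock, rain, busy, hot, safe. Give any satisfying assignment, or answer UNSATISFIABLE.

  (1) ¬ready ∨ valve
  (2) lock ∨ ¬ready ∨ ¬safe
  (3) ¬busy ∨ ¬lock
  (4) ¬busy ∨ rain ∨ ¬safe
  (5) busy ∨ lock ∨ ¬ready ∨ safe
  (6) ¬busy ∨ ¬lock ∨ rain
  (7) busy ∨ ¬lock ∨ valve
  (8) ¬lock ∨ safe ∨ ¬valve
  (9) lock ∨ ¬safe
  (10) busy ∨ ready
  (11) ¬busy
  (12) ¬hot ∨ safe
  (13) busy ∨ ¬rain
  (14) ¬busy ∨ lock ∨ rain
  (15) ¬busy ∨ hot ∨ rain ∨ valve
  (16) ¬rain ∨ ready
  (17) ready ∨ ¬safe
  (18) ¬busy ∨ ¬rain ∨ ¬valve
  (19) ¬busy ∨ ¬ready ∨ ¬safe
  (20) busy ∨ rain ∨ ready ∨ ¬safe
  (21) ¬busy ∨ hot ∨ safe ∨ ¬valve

valve=T, ready=T, lock=T, rain=F, busy=F, hot=T, safe=T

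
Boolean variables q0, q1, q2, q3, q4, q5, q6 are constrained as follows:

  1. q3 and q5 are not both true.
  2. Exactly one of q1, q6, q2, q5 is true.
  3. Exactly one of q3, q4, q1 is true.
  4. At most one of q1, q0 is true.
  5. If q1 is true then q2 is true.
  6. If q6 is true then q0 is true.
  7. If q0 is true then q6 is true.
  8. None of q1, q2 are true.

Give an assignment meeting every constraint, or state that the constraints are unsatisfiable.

q0 = True; q1 = False; q2 = False; q3 = False; q4 = True; q5 = False; q6 = True

  (1) q3=F, q5=F — not both ✓
  (2) {q1, q6, q2, q5}: 1 true — exactly one ✓
  (3) {q3, q4, q1}: 1 true — exactly one ✓
  (4) {q1, q0}: 1 true — at most one ✓
  (5) q1=F ⇒ q2: vacuous ✓
  (6) q6=T ⇒ q0: T ✓
  (7) q0=T ⇒ q6: T ✓
  (8) {q1, q2}: 0 true — none ✓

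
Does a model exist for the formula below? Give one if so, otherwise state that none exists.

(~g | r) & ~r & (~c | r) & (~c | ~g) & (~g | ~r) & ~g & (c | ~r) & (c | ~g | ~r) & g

Case g = True:
  Clause (~g) is falsified — contradiction.
Case g = False:
  Clause (g) is falsified — contradiction.
Both cases fail, so the formula is unsatisfiable.

Unsatisfiable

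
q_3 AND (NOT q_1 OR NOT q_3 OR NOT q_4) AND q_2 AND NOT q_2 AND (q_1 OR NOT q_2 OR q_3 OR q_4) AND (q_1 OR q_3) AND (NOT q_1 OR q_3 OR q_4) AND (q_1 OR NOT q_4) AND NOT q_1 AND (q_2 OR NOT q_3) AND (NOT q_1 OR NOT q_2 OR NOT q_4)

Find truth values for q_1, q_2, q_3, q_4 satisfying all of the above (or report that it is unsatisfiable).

Case q_2 = True:
  Clause (NOT q_2) is falsified — contradiction.
Case q_2 = False:
  Clause (q_2) is falsified — contradiction.
Both cases fail, so the formula is unsatisfiable.

Unsatisfiable — no assignment works.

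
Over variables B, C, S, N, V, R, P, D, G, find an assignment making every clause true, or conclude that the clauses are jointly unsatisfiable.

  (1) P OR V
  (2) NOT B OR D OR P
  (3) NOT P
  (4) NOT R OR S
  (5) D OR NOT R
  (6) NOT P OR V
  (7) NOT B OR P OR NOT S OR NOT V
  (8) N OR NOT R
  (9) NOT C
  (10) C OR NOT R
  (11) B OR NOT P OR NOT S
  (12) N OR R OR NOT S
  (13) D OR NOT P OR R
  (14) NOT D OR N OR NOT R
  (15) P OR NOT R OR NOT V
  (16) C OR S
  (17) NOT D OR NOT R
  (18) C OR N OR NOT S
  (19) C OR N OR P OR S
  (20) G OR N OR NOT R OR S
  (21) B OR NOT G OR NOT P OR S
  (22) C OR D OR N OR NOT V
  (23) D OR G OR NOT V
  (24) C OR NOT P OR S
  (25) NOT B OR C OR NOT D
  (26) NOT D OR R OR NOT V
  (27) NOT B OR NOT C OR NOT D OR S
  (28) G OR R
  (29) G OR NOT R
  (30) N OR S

Unit clause (NOT P) forces P = False.
Unit clause (NOT C) forces C = False.
In (C OR NOT R) only NOT R is left, so R = False.
In (C OR S) only S is left, so S = True.
In (C OR N OR NOT S) only N is left, so N = True.
In (G OR R) only G is left, so G = True.
In (P OR V) only V is left, so V = True.
In (NOT B OR P OR NOT S OR NOT V) only NOT B is left, so B = False.
In (NOT D OR R OR NOT V) only NOT D is left, so D = False.
All clauses satisfied.

B = False, C = False, S = True, N = True, V = True, R = False, P = False, D = False, G = True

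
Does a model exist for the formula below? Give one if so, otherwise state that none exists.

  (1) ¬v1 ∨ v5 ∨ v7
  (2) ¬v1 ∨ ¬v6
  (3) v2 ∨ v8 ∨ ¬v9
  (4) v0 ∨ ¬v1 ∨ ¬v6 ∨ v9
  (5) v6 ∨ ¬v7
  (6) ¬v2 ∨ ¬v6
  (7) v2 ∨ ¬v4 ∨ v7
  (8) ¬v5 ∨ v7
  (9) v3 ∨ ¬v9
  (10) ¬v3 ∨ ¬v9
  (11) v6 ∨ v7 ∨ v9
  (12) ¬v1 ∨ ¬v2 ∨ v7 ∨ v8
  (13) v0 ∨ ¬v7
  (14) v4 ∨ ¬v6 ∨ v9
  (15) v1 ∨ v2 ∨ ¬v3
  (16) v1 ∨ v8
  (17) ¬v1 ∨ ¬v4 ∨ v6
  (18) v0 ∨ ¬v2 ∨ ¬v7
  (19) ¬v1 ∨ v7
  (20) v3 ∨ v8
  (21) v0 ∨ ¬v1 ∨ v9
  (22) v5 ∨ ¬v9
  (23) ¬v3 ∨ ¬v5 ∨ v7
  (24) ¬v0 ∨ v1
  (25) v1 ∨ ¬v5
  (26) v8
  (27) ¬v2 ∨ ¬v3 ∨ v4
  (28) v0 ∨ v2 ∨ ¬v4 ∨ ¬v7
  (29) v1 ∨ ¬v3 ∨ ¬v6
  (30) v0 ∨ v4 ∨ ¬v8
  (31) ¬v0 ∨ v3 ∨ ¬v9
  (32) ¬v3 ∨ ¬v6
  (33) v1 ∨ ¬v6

Case v6 = True:
  (¬v1 ∨ ¬v6) forces v1 = False.
  Clause (v1 ∨ ¬v6) is falsified — contradiction.
Case v6 = False:
  (v6 ∨ ¬v7) forces v7 = False.
  (¬v5 ∨ v7) forces v5 = False.
  (¬v1 ∨ v5 ∨ v7) forces v1 = False.
  (v6 ∨ v7 ∨ v9) forces v9 = True.
  Clause (v5 ∨ ¬v9) is falsified — contradiction.
Both cases fail, so the formula is unsatisfiable.

Unsatisfiable — no assignment works.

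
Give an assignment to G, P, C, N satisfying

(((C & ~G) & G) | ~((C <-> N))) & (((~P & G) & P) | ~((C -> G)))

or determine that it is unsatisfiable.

G=F, P=F, C=T, N=F

  ((C & ~G) & G) | ~((C <-> N)) = True
    (C & ~G) & G = False
      C & ~G = True
        ~G = True
    ~((C <-> N)) = True
      C <-> N = False
  ((~P & G) & P) | ~((C -> G)) = True
    (~P & G) & P = False
      ~P & G = False
        ~P = True
    ~((C -> G)) = True
      C -> G = False
Both conjuncts True, so the formula holds.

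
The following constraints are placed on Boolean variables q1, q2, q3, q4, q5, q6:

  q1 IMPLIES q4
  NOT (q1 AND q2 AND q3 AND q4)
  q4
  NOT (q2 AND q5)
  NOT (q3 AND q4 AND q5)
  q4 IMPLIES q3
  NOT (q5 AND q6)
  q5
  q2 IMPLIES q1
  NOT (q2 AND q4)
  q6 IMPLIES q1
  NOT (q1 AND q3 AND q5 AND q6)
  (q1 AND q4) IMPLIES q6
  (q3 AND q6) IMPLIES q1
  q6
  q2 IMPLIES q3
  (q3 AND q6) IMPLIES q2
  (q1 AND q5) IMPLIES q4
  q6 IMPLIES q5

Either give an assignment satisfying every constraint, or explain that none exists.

The formula is unsatisfiable.

Case q4 = True:
  (q3 OR NOT q4) forces q3 = True.
  (NOT q3 OR NOT q4 OR NOT q5) forces q5 = False.
  Clause (q5) is falsified — contradiction.
Case q4 = False:
  Clause (q4) is falsified — contradiction.
Both cases fail, so the formula is unsatisfiable.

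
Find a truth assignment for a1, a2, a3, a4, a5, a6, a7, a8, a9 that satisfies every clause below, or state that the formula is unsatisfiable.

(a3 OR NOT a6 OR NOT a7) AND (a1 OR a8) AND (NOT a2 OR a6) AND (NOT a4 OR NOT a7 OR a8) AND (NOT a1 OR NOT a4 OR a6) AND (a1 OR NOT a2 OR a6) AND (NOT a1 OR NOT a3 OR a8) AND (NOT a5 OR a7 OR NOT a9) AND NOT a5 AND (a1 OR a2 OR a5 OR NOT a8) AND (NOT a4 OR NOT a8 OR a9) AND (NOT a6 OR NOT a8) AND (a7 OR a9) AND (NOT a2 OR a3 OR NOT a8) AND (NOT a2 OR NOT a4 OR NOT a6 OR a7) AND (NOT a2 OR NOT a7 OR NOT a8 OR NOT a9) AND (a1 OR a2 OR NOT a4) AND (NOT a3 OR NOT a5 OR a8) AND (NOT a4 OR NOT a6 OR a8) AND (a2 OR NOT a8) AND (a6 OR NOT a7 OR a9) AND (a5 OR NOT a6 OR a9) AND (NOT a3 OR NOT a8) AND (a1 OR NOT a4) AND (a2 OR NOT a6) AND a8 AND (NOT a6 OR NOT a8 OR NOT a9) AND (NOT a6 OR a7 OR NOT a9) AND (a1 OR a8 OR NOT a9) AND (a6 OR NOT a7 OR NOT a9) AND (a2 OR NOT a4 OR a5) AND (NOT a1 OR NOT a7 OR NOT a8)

Case a5 = True:
  Clause (NOT a5) is falsified — contradiction.
Case a5 = False:
  (a8) forces a8 = True.
  (NOT a6 OR NOT a8) forces a6 = False.
  (NOT a2 OR a6) forces a2 = False.
  Clause (a2 OR NOT a8) is falsified — contradiction.
Both cases fail, so the formula is unsatisfiable.

The formula is unsatisfiable.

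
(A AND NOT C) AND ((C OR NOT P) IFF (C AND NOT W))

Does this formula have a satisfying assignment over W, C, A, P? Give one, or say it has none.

W: False, C: False, A: True, P: True

  A AND NOT C = True
    NOT C = True
  (C OR NOT P) IFF (C AND NOT W) = True
    C OR NOT P = False
      NOT P = False
    C AND NOT W = False
      NOT W = True
Both conjuncts True, so the formula holds.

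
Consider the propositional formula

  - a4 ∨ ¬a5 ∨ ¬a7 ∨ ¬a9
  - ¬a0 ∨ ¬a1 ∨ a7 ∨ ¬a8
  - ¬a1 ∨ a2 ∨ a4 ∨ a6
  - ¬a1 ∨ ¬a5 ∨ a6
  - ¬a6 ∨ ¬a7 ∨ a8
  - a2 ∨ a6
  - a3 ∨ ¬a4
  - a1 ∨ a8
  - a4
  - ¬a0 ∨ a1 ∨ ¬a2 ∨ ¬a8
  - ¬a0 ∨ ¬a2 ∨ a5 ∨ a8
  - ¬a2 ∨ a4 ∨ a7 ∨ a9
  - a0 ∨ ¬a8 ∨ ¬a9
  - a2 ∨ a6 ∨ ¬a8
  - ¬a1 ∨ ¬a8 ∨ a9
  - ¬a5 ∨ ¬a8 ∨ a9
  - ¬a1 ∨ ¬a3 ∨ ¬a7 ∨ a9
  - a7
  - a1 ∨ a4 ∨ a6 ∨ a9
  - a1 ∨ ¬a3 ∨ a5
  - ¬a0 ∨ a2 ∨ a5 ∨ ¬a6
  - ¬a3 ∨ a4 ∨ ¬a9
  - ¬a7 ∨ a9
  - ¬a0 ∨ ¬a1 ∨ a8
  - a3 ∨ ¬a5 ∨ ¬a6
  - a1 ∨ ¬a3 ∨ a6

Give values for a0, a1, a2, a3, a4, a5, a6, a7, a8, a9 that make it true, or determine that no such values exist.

Unit clause (a4) forces a4 = True.
Unit clause (a7) forces a7 = True.
In (¬a7 ∨ a9) only a9 is left, so a9 = True.
In (a3 ∨ ¬a4) only a3 is left, so a3 = True.
Set a0 = True.
Set a1 = True.
  then (¬a0 ∨ ¬a1 ∨ a8) forces a8 = True.
Set a2 = True.
Set a5 = False.
Set a6 = False.
All clauses satisfied.

a0 = True, a1 = True, a2 = True, a3 = True, a4 = True, a5 = False, a6 = False, a7 = True, a8 = True, a9 = True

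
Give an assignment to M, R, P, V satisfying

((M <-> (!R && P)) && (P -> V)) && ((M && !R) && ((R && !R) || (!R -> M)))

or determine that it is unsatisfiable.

M=T; R=F; P=T; V=T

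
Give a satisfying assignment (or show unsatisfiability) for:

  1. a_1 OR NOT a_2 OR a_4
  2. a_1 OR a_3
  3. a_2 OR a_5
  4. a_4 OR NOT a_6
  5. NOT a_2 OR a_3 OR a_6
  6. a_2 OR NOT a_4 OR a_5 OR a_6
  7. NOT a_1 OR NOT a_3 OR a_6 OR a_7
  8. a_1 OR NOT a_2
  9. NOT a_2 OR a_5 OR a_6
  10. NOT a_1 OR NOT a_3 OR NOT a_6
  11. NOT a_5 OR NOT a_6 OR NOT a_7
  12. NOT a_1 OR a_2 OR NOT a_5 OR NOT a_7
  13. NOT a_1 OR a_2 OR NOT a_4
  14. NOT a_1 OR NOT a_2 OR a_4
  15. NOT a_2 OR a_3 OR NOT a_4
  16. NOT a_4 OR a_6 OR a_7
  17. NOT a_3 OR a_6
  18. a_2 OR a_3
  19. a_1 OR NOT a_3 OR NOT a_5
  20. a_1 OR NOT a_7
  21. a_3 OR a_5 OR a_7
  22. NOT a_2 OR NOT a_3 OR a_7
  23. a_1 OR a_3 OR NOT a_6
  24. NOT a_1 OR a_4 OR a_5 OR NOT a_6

UNSATISFIABLE

Case a_2 = True:
  (a_1 OR NOT a_2) forces a_1 = True.
  (NOT a_1 OR NOT a_2 OR a_4) forces a_4 = True.
  (NOT a_2 OR a_3 OR NOT a_4) forces a_3 = True.
  (NOT a_1 OR NOT a_3 OR NOT a_6) forces a_6 = False.
  Clause (NOT a_3 OR a_6) is falsified — contradiction.
Case a_2 = False:
  (a_2 OR a_5) forces a_5 = True.
  (a_2 OR a_3) forces a_3 = True.
  (NOT a_3 OR a_6) forces a_6 = True.
  (a_4 OR NOT a_6) forces a_4 = True.
  (NOT a_1 OR NOT a_3 OR NOT a_6) forces a_1 = False.
  Clause (a_1 OR NOT a_3 OR NOT a_5) is falsified — contradiction.
Both cases fail, so the formula is unsatisfiable.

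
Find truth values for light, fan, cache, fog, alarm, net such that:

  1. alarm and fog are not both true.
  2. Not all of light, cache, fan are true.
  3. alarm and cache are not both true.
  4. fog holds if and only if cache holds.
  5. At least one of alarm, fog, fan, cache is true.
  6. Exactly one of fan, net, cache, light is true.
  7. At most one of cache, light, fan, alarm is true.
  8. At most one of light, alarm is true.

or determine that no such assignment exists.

light = False; fan = False; cache = True; fog = True; alarm = False; net = False

  (1) alarm=F, fog=T — not both ✓
  (2) {light, cache, fan}: 1/3 true — not all ✓
  (3) alarm=F, cache=T — not both ✓
  (4) fog=T, cache=T — same ✓
  (5) {alarm, fog, fan, cache}: 2 true — at least one ✓
  (6) {fan, net, cache, light}: 1 true — exactly one ✓
  (7) {cache, light, fan, alarm}: 1 true — at most one ✓
  (8) {light, alarm}: 0 true — at most one ✓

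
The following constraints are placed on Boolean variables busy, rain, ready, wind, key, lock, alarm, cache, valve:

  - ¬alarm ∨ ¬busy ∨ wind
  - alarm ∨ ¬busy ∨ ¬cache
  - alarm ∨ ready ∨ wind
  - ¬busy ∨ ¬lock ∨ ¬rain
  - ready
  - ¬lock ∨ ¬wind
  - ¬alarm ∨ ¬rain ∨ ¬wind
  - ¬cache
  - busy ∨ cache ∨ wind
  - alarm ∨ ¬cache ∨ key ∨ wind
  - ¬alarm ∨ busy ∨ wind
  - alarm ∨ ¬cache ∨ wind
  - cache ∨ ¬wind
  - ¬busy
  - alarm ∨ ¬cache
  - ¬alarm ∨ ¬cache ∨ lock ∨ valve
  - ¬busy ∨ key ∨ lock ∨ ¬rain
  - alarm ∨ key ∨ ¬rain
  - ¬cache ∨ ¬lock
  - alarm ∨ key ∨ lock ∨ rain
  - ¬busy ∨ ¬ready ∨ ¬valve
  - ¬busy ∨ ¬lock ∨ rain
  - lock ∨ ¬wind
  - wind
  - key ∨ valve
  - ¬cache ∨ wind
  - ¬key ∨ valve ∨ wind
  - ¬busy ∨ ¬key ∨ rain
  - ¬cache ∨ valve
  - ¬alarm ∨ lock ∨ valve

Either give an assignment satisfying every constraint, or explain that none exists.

Case ready = True:
  (¬cache) forces cache = False.
  (cache ∨ ¬wind) forces wind = False.
  Clause (wind) is falsified — contradiction.
Case ready = False:
  Clause (ready) is falsified — contradiction.
Both cases fail, so the formula is unsatisfiable.

Unsatisfiable — no assignment works.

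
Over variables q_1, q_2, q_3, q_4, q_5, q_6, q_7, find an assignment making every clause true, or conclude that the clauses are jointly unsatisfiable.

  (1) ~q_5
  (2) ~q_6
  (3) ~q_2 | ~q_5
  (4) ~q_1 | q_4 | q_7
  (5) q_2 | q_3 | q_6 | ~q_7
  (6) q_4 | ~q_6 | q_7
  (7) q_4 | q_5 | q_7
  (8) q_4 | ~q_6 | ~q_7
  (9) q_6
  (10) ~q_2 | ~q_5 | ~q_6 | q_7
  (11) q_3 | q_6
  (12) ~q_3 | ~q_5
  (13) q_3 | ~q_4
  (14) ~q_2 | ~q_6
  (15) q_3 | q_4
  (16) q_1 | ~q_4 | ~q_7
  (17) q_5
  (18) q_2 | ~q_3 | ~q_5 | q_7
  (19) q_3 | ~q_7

Case q_5 = True:
  Clause (~q_5) is falsified — contradiction.
Case q_5 = False:
  Clause (q_5) is falsified — contradiction.
Both cases fail, so the formula is unsatisfiable.

Unsatisfiable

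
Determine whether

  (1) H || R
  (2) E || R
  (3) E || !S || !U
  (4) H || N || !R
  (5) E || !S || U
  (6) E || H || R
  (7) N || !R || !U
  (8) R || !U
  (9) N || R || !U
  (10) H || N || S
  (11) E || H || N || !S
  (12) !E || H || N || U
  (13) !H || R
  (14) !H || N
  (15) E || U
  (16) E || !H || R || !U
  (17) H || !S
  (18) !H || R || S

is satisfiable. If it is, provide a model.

U=F, R=T, H=F, N=T, S=F, E=T

Set U = False.
  then (E || U) forces E = True.
Try R = False:
  (H || R) forces H = True.
  clause (!H || R) is falsified — backtrack.
So R = True.
Set H = False.
  then (H || N || !R) forces N = True.
  then (H || !S) forces S = False.
All clauses satisfied.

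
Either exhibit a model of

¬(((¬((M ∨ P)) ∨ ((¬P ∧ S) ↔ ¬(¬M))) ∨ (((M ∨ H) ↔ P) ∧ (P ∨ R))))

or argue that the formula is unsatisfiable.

S: False, M: True, R: True, H: True, P: False

  ¬(((¬((M ∨ P)) ∨ ((¬P ∧ S) ↔ ¬(¬M))) ∨ (((M ∨ H) ↔ P) ∧ (P ∨ R)))) = True
    (¬((M ∨ P)) ∨ ((¬P ∧ S) ↔ ¬(¬M))) ∨ (((M ∨ H) ↔ P) ∧ (P ∨ R)) = False
      ¬((M ∨ P)) ∨ ((¬P ∧ S) ↔ ¬(¬M)) = False
        ¬((M ∨ P)) = False
          M ∨ P = True
        (¬P ∧ S) ↔ ¬(¬M) = False
          ¬P ∧ S = False
            ¬P = True
          ¬(¬M) = True
            ¬M = False
      ((M ∨ H) ↔ P) ∧ (P ∨ R) = False
        (M ∨ H) ↔ P = False
          M ∨ H = True
        P ∨ R = True
The formula evaluates to True.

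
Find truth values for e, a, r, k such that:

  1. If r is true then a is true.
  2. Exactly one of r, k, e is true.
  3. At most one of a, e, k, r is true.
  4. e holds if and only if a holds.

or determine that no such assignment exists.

e=F; a=F; r=F; k=T

  (1) r=F ⇒ a: vacuous ✓
  (2) {r, k, e}: 1 true — exactly one ✓
  (3) {a, e, k, r}: 1 true — at most one ✓
  (4) e=F, a=F — same ✓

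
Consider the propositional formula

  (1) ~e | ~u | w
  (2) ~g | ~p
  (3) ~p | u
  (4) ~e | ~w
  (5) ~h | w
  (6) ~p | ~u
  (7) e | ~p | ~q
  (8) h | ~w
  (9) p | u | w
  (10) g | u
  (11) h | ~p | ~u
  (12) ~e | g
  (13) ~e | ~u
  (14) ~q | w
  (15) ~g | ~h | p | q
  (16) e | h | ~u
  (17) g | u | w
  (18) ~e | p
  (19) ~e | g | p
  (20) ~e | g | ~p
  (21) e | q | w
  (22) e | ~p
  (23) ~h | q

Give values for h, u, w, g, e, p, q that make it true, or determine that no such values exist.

h: True; u: False; w: True; g: True; e: False; p: False; q: True

Set h = True.
  then (~h | w) forces w = True.
  then (~h | q) forces q = True.
  then (~e | ~w) forces e = False.
  then (e | ~p | ~q) forces p = False.
Set u = False.
  then (g | u) forces g = True.
All clauses satisfied.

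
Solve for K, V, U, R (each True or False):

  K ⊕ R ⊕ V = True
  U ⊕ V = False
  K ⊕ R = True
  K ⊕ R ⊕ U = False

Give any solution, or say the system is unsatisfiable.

Adding constraints 1, 2, 4 mod 2: every variable appears an even number of times on the left, so the left side is 0.
But the right sides sum to 1 (mod 2). 0 ≠ 1 — the system is inconsistent.

The formula is unsatisfiable.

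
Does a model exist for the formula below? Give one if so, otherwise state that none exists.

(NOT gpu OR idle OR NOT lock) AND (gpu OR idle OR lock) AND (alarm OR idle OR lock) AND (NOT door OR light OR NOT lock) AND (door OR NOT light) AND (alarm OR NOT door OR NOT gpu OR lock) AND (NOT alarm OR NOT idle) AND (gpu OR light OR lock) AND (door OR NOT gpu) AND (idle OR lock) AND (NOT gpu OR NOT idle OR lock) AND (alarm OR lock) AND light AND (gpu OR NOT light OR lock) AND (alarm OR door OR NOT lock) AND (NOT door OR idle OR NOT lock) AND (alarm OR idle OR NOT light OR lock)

alarm=F, light=T, gpu=F, lock=T, door=T, idle=T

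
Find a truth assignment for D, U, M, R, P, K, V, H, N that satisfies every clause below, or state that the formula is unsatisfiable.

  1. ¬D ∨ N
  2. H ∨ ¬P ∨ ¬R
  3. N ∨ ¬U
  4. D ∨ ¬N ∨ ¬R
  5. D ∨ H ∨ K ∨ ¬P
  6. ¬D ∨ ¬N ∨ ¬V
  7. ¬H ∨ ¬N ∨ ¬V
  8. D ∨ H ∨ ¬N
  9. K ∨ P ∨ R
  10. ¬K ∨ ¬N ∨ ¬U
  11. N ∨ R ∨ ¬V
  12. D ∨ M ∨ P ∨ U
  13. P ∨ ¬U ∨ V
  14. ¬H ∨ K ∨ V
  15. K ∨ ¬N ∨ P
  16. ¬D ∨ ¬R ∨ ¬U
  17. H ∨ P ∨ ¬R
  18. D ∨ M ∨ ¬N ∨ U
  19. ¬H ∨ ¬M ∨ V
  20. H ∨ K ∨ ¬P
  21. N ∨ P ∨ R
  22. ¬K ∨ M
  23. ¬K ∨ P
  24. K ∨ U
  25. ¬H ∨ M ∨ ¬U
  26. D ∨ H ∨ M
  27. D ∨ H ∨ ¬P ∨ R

Set D = True.
  then (¬D ∨ N) forces N = True.
  then (¬D ∨ ¬N ∨ ¬V) forces V = False.
Try U = True:
  (¬K ∨ ¬N ∨ ¬U) forces K = False.
  (P ∨ ¬U ∨ V) forces P = True.
  (¬H ∨ K ∨ V) forces H = False.
  clause (H ∨ K ∨ ¬P) is falsified — backtrack.
So U = False.
  then (K ∨ U) forces K = True.
  then (¬K ∨ M) forces M = True.
  then (¬K ∨ P) forces P = True.
  then (¬H ∨ ¬M ∨ V) forces H = False.
  then (H ∨ ¬P ∨ ¬R) forces R = False.
All clauses satisfied.

D = True; U = False; M = True; R = False; P = True; K = True; V = False; H = False; N = True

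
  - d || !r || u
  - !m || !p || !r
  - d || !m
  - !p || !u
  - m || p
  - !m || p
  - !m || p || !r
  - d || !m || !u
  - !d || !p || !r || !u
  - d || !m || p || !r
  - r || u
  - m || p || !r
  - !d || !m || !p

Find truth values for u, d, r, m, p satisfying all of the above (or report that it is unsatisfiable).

u: False; d: True; r: True; m: False; p: True

Try u = True:
  (!p || !u) forces p = False.
  (m || p) forces m = True.
  clause (!m || p) is falsified — backtrack.
So u = False.
  then (r || u) forces r = True.
  then (d || !r || u) forces d = True.
Set m = False.
  then (m || p) forces p = True.
All clauses satisfied.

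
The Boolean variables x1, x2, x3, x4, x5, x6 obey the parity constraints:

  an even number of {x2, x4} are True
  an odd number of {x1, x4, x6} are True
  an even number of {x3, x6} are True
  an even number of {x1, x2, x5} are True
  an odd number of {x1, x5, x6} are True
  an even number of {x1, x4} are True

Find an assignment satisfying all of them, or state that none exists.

x1 = False; x2 = False; x3 = True; x4 = False; x5 = False; x6 = True

{x2, x4}: 0 true → even ✓
{x1, x4, x6}: 1 true → odd ✓
{x3, x6}: 2 true → even ✓
{x1, x2, x5}: 0 true → even ✓
{x1, x5, x6}: 1 true → odd ✓
{x1, x4}: 0 true → even ✓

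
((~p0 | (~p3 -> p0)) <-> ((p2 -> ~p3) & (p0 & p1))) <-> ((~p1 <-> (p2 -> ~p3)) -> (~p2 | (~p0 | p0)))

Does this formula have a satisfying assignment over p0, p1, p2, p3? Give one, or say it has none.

p0 = True; p1 = True; p2 = False; p3 = True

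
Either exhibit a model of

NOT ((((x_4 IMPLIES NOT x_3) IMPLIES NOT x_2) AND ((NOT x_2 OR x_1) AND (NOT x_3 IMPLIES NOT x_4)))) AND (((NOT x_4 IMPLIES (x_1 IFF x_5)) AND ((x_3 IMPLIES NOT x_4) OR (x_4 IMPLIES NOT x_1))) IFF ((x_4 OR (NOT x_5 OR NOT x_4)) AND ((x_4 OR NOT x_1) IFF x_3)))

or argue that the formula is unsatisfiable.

x_1 = False; x_2 = True; x_3 = True; x_4 = True; x_5 = True

  NOT ((((x_4 IMPLIES NOT x_3) IMPLIES NOT x_2) AND ((NOT x_2 OR x_1) AND (NOT x_3 IMPLIES NOT x_4)))) = True
    ((x_4 IMPLIES NOT x_3) IMPLIES NOT x_2) AND ((NOT x_2 OR x_1) AND (NOT x_3 IMPLIES NOT x_4)) = False
      (x_4 IMPLIES NOT x_3) IMPLIES NOT x_2 = True
        x_4 IMPLIES NOT x_3 = False
          NOT x_3 = False
        NOT x_2 = False
      (NOT x_2 OR x_1) AND (NOT x_3 IMPLIES NOT x_4) = False
        NOT x_2 OR x_1 = False
          NOT x_2 = False
        NOT x_3 IMPLIES NOT x_4 = True
          NOT x_3 = False
          NOT x_4 = False
  ((NOT x_4 IMPLIES (x_1 IFF x_5)) AND ((x_3 IMPLIES NOT x_4) OR (x_4 IMPLIES NOT x_1))) IFF ((x_4 OR (NOT x_5 OR NOT x_4)) AND ((x_4 OR NOT x_1) IFF x_3)) = True
    (NOT x_4 IMPLIES (x_1 IFF x_5)) AND ((x_3 IMPLIES NOT x_4) OR (x_4 IMPLIES NOT x_1)) = True
      NOT x_4 IMPLIES (x_1 IFF x_5) = True
        NOT x_4 = False
        x_1 IFF x_5 = False
      (x_3 IMPLIES NOT x_4) OR (x_4 IMPLIES NOT x_1) = True
        x_3 IMPLIES NOT x_4 = False
          NOT x_4 = False
        x_4 IMPLIES NOT x_1 = True
          NOT x_1 = True
    (x_4 OR (NOT x_5 OR NOT x_4)) AND ((x_4 OR NOT x_1) IFF x_3) = True
      x_4 OR (NOT x_5 OR NOT x_4) = True
        NOT x_5 OR NOT x_4 = False
          NOT x_5 = False
          NOT x_4 = False
      (x_4 OR NOT x_1) IFF x_3 = True
        x_4 OR NOT x_1 = True
          NOT x_1 = True
Both conjuncts True, so the formula holds.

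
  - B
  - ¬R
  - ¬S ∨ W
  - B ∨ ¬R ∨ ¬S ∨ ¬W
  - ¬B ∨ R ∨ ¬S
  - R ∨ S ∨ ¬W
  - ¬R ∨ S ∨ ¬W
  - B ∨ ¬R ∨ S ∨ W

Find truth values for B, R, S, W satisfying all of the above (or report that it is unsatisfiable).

B: True; R: False; S: False; W: False

Unit clause (B) forces B = True.
Unit clause (¬R) forces R = False.
In (¬B ∨ R ∨ ¬S) only ¬S is left, so S = False.
In (R ∨ S ∨ ¬W) only ¬W is left, so W = False.
Check each clause:
  (B): B holds.
  (¬R): ¬R holds.
  (¬S ∨ W): ¬S holds.
  (B ∨ ¬R ∨ ¬S ∨ ¬W): B holds.
  (¬B ∨ R ∨ ¬S): ¬S holds.
  (R ∨ S ∨ ¬W): ¬W holds.
  (¬R ∨ S ∨ ¬W): ¬R holds.
  (B ∨ ¬R ∨ S ∨ W): B holds.
All clauses satisfied.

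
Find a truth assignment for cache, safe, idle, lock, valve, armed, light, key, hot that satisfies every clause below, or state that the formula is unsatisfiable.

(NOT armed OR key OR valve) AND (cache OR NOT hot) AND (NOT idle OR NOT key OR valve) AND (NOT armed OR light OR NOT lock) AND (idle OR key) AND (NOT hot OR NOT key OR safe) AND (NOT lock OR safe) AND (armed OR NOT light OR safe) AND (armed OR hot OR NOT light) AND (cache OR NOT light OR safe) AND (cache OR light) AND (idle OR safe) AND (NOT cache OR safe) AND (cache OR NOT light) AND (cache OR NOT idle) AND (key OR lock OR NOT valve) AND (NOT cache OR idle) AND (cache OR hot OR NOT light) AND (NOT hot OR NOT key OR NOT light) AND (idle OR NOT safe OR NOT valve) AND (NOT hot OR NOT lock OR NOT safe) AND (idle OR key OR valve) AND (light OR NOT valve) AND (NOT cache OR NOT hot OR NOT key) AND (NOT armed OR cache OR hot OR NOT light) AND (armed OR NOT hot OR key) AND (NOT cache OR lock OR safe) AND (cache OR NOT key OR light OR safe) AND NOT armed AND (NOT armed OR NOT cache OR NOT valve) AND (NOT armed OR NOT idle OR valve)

Unit clause (NOT armed) forces armed = False.
Set cache = True.
  then (NOT cache OR safe) forces safe = True.
  then (NOT cache OR idle) forces idle = True.
Set lock = True.
  then (NOT hot OR NOT lock OR NOT safe) forces hot = False.
  then (armed OR hot OR NOT light) forces light = False.
  then (light OR NOT valve) forces valve = False.
  then (NOT idle OR NOT key OR valve) forces key = False.
All clauses satisfied.

cache = True; safe = True; idle = True; lock = True; valve = False; armed = False; light = False; key = False; hot = False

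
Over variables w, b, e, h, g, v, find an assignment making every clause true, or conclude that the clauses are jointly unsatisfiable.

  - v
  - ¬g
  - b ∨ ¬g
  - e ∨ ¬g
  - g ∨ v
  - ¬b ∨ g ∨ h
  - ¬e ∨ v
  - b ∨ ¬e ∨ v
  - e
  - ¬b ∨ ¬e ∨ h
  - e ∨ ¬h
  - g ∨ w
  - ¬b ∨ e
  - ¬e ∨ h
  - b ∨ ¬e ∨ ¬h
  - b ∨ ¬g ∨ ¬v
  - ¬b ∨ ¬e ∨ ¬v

Unsatisfiable

Case e = True:
  (v) forces v = True.
  (¬g) forces g = False.
  (g ∨ w) forces w = True.
  (¬e ∨ h) forces h = True.
  (b ∨ ¬e ∨ ¬h) forces b = True.
  Clause (¬b ∨ ¬e ∨ ¬v) is falsified — contradiction.
Case e = False:
  Clause (e) is falsified — contradiction.
Both cases fail, so the formula is unsatisfiable.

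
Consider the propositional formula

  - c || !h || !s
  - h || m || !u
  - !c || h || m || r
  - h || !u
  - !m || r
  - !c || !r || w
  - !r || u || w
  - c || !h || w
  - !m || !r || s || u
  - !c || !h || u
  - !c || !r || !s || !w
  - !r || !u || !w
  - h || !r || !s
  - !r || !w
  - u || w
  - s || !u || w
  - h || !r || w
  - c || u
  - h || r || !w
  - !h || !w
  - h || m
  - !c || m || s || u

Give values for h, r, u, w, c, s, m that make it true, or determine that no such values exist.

Set h = True.
  then (!h || !w) forces w = False.
  then (c || !h || w) forces c = True.
  then (!c || !h || u) forces u = True.
  then (s || !u || w) forces s = True.
  then (!c || !r || w) forces r = False.
  then (!m || r) forces m = False.
All clauses satisfied.

h = True, r = False, u = True, w = False, c = True, s = True, m = False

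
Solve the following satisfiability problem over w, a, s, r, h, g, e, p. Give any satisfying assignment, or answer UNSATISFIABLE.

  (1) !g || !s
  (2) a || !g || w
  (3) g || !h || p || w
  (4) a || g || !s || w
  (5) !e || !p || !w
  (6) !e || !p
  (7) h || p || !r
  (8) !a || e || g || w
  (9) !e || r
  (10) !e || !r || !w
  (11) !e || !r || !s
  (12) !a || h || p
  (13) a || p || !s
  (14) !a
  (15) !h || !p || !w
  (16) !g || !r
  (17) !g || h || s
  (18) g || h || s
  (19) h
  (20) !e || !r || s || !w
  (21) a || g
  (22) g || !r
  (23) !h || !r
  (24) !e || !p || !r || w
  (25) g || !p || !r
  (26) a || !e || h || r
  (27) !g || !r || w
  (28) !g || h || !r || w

Unit clause (!a) forces a = False.
Unit clause (h) forces h = True.
In (a || g) only g is left, so g = True.
In (!h || !r) only !r is left, so r = False.
In (!g || !s) only !s is left, so s = False.
In (a || !g || w) only w is left, so w = True.
In (!e || r) only !e is left, so e = False.
In (!h || !p || !w) only !p is left, so p = False.
All clauses satisfied.

w = True, a = False, s = False, r = False, h = True, g = True, e = False, p = False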